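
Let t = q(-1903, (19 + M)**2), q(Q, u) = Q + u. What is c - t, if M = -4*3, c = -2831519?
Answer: -2829665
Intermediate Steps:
M = -12
t = -1854 (t = -1903 + (19 - 12)**2 = -1903 + 7**2 = -1903 + 49 = -1854)
c - t = -2831519 - 1*(-1854) = -2831519 + 1854 = -2829665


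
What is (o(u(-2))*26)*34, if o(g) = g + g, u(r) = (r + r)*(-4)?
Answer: 28288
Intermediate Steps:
u(r) = -8*r (u(r) = (2*r)*(-4) = -8*r)
o(g) = 2*g
(o(u(-2))*26)*34 = ((2*(-8*(-2)))*26)*34 = ((2*16)*26)*34 = (32*26)*34 = 832*34 = 28288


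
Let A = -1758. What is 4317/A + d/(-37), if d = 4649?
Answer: -2777557/21682 ≈ -128.10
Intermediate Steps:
4317/A + d/(-37) = 4317/(-1758) + 4649/(-37) = 4317*(-1/1758) + 4649*(-1/37) = -1439/586 - 4649/37 = -2777557/21682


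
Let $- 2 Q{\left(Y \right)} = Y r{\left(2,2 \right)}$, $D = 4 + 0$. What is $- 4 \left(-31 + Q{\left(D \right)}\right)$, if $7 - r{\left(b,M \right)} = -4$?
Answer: $212$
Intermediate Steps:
$D = 4$
$r{\left(b,M \right)} = 11$ ($r{\left(b,M \right)} = 7 - -4 = 7 + 4 = 11$)
$Q{\left(Y \right)} = - \frac{11 Y}{2}$ ($Q{\left(Y \right)} = - \frac{Y 11}{2} = - \frac{11 Y}{2}$)
$- 4 \left(-31 + Q{\left(D \right)}\right) = - 4 \left(-31 - 22\right) = \left(-4\right) \left(-53\right) = 212$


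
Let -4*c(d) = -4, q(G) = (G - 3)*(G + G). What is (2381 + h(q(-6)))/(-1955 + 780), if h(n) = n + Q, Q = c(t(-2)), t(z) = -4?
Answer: -498/235 ≈ -2.1191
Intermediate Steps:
q(G) = 2*G*(-3 + G) (q(G) = (-3 + G)*(2*G) = 2*G*(-3 + G))
c(d) = 1 (c(d) = -1/4*(-4) = 1)
Q = 1
h(n) = 1 + n (h(n) = n + 1 = 1 + n)
(2381 + h(q(-6)))/(-1955 + 780) = (2381 + (1 + 2*(-6)*(-3 - 6)))/(-1955 + 780) = (2381 + (1 + 2*(-6)*(-9)))/(-1175) = (2381 + (1 + 108))*(-1/1175) = (2381 + 109)*(-1/1175) = 2490*(-1/1175) = -498/235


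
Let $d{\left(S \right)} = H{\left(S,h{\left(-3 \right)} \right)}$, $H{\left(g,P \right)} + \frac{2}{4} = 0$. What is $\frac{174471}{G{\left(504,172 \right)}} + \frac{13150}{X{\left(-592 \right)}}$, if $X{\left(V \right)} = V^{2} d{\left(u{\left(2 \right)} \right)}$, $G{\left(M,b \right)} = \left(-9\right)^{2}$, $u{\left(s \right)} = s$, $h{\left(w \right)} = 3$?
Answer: $\frac{5095306187}{2365632} \approx 2153.9$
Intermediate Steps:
$H{\left(g,P \right)} = - \frac{1}{2}$ ($H{\left(g,P \right)} = - \frac{1}{2} + 0 = - \frac{1}{2}$)
$d{\left(S \right)} = - \frac{1}{2}$
$G{\left(M,b \right)} = 81$
$X{\left(V \right)} = - \frac{V^{2}}{2}$ ($X{\left(V \right)} = V^{2} \left(- \frac{1}{2}\right) = - \frac{V^{2}}{2}$)
$\frac{174471}{G{\left(504,172 \right)}} + \frac{13150}{X{\left(-592 \right)}} = \frac{174471}{81} + \frac{13150}{\left(- \frac{1}{2}\right) \left(-592\right)^{2}} = 174471 \cdot \frac{1}{81} + \frac{13150}{\left(- \frac{1}{2}\right) 350464} = \frac{58157}{27} + \frac{13150}{-175232} = \frac{58157}{27} + 13150 \left(- \frac{1}{175232}\right) = \frac{58157}{27} - \frac{6575}{87616} = \frac{5095306187}{2365632}$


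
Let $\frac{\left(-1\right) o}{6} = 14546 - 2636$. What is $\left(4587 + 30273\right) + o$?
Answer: $-36600$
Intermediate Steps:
$o = -71460$ ($o = - 6 \left(14546 - 2636\right) = \left(-6\right) 11910 = -71460$)
$\left(4587 + 30273\right) + o = \left(4587 + 30273\right) - 71460 = 34860 - 71460 = -36600$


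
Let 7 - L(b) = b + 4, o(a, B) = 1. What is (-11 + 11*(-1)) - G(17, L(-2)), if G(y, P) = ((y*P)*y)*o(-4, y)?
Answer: -1467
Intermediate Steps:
L(b) = 3 - b (L(b) = 7 - (b + 4) = 7 - (4 + b) = 7 + (-4 - b) = 3 - b)
G(y, P) = P*y**2 (G(y, P) = ((y*P)*y)*1 = ((P*y)*y)*1 = (P*y**2)*1 = P*y**2)
(-11 + 11*(-1)) - G(17, L(-2)) = (-11 + 11*(-1)) - (3 - 1*(-2))*17**2 = (-11 - 11) - (3 + 2)*289 = -22 - 5*289 = -22 - 1*1445 = -22 - 1445 = -1467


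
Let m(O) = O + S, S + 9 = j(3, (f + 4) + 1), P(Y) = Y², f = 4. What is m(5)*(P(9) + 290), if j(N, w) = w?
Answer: 1855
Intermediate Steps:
S = 0 (S = -9 + ((4 + 4) + 1) = -9 + (8 + 1) = -9 + 9 = 0)
m(O) = O (m(O) = O + 0 = O)
m(5)*(P(9) + 290) = 5*(9² + 290) = 5*(81 + 290) = 5*371 = 1855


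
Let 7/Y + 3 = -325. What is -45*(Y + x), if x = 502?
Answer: -7409205/328 ≈ -22589.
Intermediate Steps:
Y = -7/328 (Y = 7/(-3 - 325) = 7/(-328) = 7*(-1/328) = -7/328 ≈ -0.021341)
-45*(Y + x) = -45*(-7/328 + 502) = -45*164649/328 = -7409205/328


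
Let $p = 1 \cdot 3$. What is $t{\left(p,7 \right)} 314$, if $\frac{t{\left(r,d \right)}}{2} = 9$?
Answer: $5652$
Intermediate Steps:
$p = 3$
$t{\left(r,d \right)} = 18$ ($t{\left(r,d \right)} = 2 \cdot 9 = 18$)
$t{\left(p,7 \right)} 314 = 18 \cdot 314 = 5652$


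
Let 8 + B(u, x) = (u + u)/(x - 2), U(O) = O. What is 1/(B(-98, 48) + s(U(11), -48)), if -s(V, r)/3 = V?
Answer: -23/1041 ≈ -0.022094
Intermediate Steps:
s(V, r) = -3*V
B(u, x) = -8 + 2*u/(-2 + x) (B(u, x) = -8 + (u + u)/(x - 2) = -8 + (2*u)/(-2 + x) = -8 + 2*u/(-2 + x))
1/(B(-98, 48) + s(U(11), -48)) = 1/(2*(8 - 98 - 4*48)/(-2 + 48) - 3*11) = 1/(2*(8 - 98 - 192)/46 - 33) = 1/(2*(1/46)*(-282) - 33) = 1/(-282/23 - 33) = 1/(-1041/23) = -23/1041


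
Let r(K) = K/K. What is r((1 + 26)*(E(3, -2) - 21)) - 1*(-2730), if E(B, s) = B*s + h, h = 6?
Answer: 2731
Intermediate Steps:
E(B, s) = 6 + B*s (E(B, s) = B*s + 6 = 6 + B*s)
r(K) = 1
r((1 + 26)*(E(3, -2) - 21)) - 1*(-2730) = 1 - 1*(-2730) = 1 + 2730 = 2731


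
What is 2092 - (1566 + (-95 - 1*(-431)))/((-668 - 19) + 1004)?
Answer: 2086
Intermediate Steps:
2092 - (1566 + (-95 - 1*(-431)))/((-668 - 19) + 1004) = 2092 - (1566 + (-95 + 431))/(-687 + 1004) = 2092 - (1566 + 336)/317 = 2092 - 1902/317 = 2092 - 1*6 = 2092 - 6 = 2086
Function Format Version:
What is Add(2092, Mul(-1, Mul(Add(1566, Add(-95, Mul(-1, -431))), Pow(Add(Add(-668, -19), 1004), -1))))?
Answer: 2086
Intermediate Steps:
Add(2092, Mul(-1, Mul(Add(1566, Add(-95, Mul(-1, -431))), Pow(Add(Add(-668, -19), 1004), -1)))) = Add(2092, Mul(-1, Mul(Add(1566, Add(-95, 431)), Pow(Add(-687, 1004), -1)))) = Add(2092, Mul(-1, Mul(Add(1566, 336), Pow(317, -1)))) = Add(2092, Mul(-1, Mul(1902, Rational(1, 317)))) = Add(2092, Mul(-1, 6)) = Add(2092, -6) = 2086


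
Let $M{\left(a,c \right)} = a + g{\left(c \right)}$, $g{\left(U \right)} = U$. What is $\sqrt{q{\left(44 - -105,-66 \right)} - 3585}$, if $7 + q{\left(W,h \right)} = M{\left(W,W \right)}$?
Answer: $3 i \sqrt{366} \approx 57.393 i$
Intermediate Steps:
$M{\left(a,c \right)} = a + c$
$q{\left(W,h \right)} = -7 + 2 W$ ($q{\left(W,h \right)} = -7 + \left(W + W\right) = -7 + 2 W$)
$\sqrt{q{\left(44 - -105,-66 \right)} - 3585} = \sqrt{\left(-7 + 2 \left(44 - -105\right)\right) - 3585} = \sqrt{\left(-7 + 2 \left(44 + 105\right)\right) - 3585} = \sqrt{\left(-7 + 2 \cdot 149\right) - 3585} = \sqrt{\left(-7 + 298\right) - 3585} = \sqrt{291 - 3585} = \sqrt{-3294} = 3 i \sqrt{366}$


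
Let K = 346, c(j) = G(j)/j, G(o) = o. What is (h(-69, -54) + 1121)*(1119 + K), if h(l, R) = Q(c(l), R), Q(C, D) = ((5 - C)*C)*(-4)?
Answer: 1618825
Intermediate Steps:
c(j) = 1 (c(j) = j/j = 1)
Q(C, D) = -4*C*(5 - C) (Q(C, D) = (C*(5 - C))*(-4) = -4*C*(5 - C))
h(l, R) = -16 (h(l, R) = 4*1*(-5 + 1) = 4*1*(-4) = -16)
(h(-69, -54) + 1121)*(1119 + K) = (-16 + 1121)*(1119 + 346) = 1105*1465 = 1618825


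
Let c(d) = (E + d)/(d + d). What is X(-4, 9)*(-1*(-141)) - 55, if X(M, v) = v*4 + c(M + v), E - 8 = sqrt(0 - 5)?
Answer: 52043/10 + 141*I*sqrt(5)/10 ≈ 5204.3 + 31.529*I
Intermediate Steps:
E = 8 + I*sqrt(5) (E = 8 + sqrt(0 - 5) = 8 + sqrt(-5) = 8 + I*sqrt(5) ≈ 8.0 + 2.2361*I)
c(d) = (8 + d + I*sqrt(5))/(2*d) (c(d) = ((8 + I*sqrt(5)) + d)/(d + d) = (8 + d + I*sqrt(5))/((2*d)) = (8 + d + I*sqrt(5))*(1/(2*d)) = (8 + d + I*sqrt(5))/(2*d))
X(M, v) = 4*v + (8 + M + v + I*sqrt(5))/(2*(M + v)) (X(M, v) = v*4 + (8 + (M + v) + I*sqrt(5))/(2*(M + v)) = 4*v + (8 + M + v + I*sqrt(5))/(2*(M + v)))
X(-4, 9)*(-1*(-141)) - 55 = ((8 - 4 + 9 + I*sqrt(5) + 8*9*(-4 + 9))/(2*(-4 + 9)))*(-1*(-141)) - 55 = ((1/2)*(8 - 4 + 9 + I*sqrt(5) + 8*9*5)/5)*141 - 55 = ((1/2)*(1/5)*(8 - 4 + 9 + I*sqrt(5) + 360))*141 - 55 = ((1/2)*(1/5)*(373 + I*sqrt(5)))*141 - 55 = (373/10 + I*sqrt(5)/10)*141 - 55 = (52593/10 + 141*I*sqrt(5)/10) - 55 = 52043/10 + 141*I*sqrt(5)/10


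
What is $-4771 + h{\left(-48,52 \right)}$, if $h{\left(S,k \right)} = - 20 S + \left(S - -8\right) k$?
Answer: $-5891$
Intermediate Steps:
$h{\left(S,k \right)} = - 20 S + k \left(8 + S\right)$ ($h{\left(S,k \right)} = - 20 S + \left(S + 8\right) k = - 20 S + \left(8 + S\right) k = - 20 S + k \left(8 + S\right)$)
$-4771 + h{\left(-48,52 \right)} = -4771 - 1120 = -5891$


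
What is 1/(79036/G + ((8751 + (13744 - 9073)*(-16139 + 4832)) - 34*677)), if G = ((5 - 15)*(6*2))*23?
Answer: -690/36452211919 ≈ -1.8929e-8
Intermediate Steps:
G = -2760 (G = -10*12*23 = -120*23 = -2760)
1/(79036/G + ((8751 + (13744 - 9073)*(-16139 + 4832)) - 34*677)) = 1/(79036/(-2760) + ((8751 + (13744 - 9073)*(-16139 + 4832)) - 34*677)) = 1/(79036*(-1/2760) + ((8751 + 4671*(-11307)) - 23018)) = 1/(-19759/690 + ((8751 - 52814997) - 23018)) = 1/(-19759/690 + (-52806246 - 23018)) = 1/(-19759/690 - 52829264) = 1/(-36452211919/690) = -690/36452211919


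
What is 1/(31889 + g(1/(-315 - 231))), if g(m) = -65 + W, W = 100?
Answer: 1/31924 ≈ 3.1324e-5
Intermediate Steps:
g(m) = 35 (g(m) = -65 + 100 = 35)
1/(31889 + g(1/(-315 - 231))) = 1/(31889 + 35) = 1/31924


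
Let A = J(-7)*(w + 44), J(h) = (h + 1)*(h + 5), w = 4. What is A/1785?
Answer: 192/595 ≈ 0.32269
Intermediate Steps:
J(h) = (1 + h)*(5 + h)
A = 576 (A = (5 + (-7)² + 6*(-7))*(4 + 44) = (5 + 49 - 42)*48 = 12*48 = 576)
A/1785 = 576/1785 = 576*(1/1785) = 192/595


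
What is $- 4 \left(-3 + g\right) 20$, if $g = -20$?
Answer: $1840$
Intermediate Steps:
$- 4 \left(-3 + g\right) 20 = - 4 \left(-3 - 20\right) 20 = - 4 \left(\left(-23\right) 20\right) = \left(-4\right) \left(-460\right) = 1840$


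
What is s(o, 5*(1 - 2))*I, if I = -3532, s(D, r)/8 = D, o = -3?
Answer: 84768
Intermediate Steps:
s(D, r) = 8*D
s(o, 5*(1 - 2))*I = (8*(-3))*(-3532) = -24*(-3532) = 84768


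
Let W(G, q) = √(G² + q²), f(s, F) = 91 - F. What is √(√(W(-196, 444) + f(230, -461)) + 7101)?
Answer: √(7101 + 2*√(138 + √14722)) ≈ 84.458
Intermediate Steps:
√(√(W(-196, 444) + f(230, -461)) + 7101) = √(√(√((-196)² + 444²) + (91 - 1*(-461))) + 7101) = √(√(√(38416 + 197136) + (91 + 461)) + 7101) = √(√(√235552 + 552) + 7101) = √(√(4*√14722 + 552) + 7101) = √(√(552 + 4*√14722) + 7101) = √(7101 + √(552 + 4*√14722))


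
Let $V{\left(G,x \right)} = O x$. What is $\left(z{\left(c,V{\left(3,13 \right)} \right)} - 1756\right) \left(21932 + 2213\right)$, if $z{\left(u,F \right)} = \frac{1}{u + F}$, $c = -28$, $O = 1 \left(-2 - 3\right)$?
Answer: $- \frac{3943095805}{93} \approx -4.2399 \cdot 10^{7}$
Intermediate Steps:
$O = -5$ ($O = 1 \left(-5\right) = -5$)
$V{\left(G,x \right)} = - 5 x$
$z{\left(u,F \right)} = \frac{1}{F + u}$
$\left(z{\left(c,V{\left(3,13 \right)} \right)} - 1756\right) \left(21932 + 2213\right) = \left(\frac{1}{\left(-5\right) 13 - 28} - 1756\right) \left(21932 + 2213\right) = \left(\frac{1}{-65 - 28} - 1756\right) 24145 = \left(\frac{1}{-93} - 1756\right) 24145 = \left(- \frac{1}{93} - 1756\right) 24145 = \left(- \frac{163309}{93}\right) 24145 = - \frac{3943095805}{93}$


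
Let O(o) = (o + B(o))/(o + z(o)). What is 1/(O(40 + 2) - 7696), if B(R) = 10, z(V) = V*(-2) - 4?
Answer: -23/177034 ≈ -0.00012992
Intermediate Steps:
z(V) = -4 - 2*V (z(V) = -2*V - 4 = -4 - 2*V)
O(o) = (10 + o)/(-4 - o) (O(o) = (o + 10)/(o + (-4 - 2*o)) = (10 + o)/(-4 - o))
1/(O(40 + 2) - 7696) = 1/((10 + (40 + 2))/(-4 - (40 + 2)) - 7696) = 1/((10 + 42)/(-4 - 1*42) - 7696) = 1/(52/(-4 - 42) - 7696) = 1/(52/(-46) - 7696) = 1/(-1/46*52 - 7696) = 1/(-26/23 - 7696) = 1/(-177034/23) = -23/177034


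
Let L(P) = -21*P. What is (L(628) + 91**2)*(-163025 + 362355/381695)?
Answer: 61068071370628/76339 ≈ 7.9996e+8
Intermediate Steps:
(L(628) + 91**2)*(-163025 + 362355/381695) = (-21*628 + 91**2)*(-163025 + 362355/381695) = (-13188 + 8281)*(-163025 + 362355*(1/381695)) = -4907*(-163025 + 72471/76339) = -4907*(-12445093004/76339) = 61068071370628/76339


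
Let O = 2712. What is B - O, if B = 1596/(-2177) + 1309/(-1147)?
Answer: -968085119/356717 ≈ -2713.9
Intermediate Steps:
B = -668615/356717 (B = 1596*(-1/2177) + 1309*(-1/1147) = -228/311 - 1309/1147 = -668615/356717 ≈ -1.8744)
B - O = -668615/356717 - 1*2712 = -668615/356717 - 2712 = -968085119/356717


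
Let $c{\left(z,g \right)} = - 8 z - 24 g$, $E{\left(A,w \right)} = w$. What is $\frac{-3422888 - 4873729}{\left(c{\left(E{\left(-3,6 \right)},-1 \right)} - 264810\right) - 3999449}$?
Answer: $\frac{8296617}{4264283} \approx 1.9456$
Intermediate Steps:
$c{\left(z,g \right)} = - 24 g - 8 z$
$\frac{-3422888 - 4873729}{\left(c{\left(E{\left(-3,6 \right)},-1 \right)} - 264810\right) - 3999449} = \frac{-3422888 - 4873729}{\left(\left(\left(-24\right) \left(-1\right) - 48\right) - 264810\right) - 3999449} = - \frac{8296617}{\left(\left(24 - 48\right) - 264810\right) - 3999449} = - \frac{8296617}{\left(-24 - 264810\right) - 3999449} = - \frac{8296617}{-264834 - 3999449} = - \frac{8296617}{-4264283} = \left(-8296617\right) \left(- \frac{1}{4264283}\right) = \frac{8296617}{4264283}$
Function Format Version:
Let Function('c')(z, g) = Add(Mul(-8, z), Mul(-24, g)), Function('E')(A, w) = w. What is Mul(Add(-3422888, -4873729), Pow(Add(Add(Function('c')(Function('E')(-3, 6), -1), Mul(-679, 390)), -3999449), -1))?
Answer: Rational(8296617, 4264283) ≈ 1.9456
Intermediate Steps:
Function('c')(z, g) = Add(Mul(-24, g), Mul(-8, z))
Mul(Add(-3422888, -4873729), Pow(Add(Add(Function('c')(Function('E')(-3, 6), -1), Mul(-679, 390)), -3999449), -1)) = Mul(Add(-3422888, -4873729), Pow(Add(Add(Add(Mul(-24, -1), Mul(-8, 6)), Mul(-679, 390)), -3999449), -1)) = Mul(-8296617, Pow(Add(Add(Add(24, -48), -264810), -3999449), -1)) = Mul(-8296617, Pow(Add(Add(-24, -264810), -3999449), -1)) = Mul(-8296617, Pow(Add(-264834, -3999449), -1)) = Mul(-8296617, Pow(-4264283, -1)) = Mul(-8296617, Rational(-1, 4264283)) = Rational(8296617, 4264283)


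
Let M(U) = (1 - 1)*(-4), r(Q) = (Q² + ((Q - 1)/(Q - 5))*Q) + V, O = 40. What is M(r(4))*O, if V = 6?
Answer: 0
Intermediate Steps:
r(Q) = 6 + Q² + Q*(-1 + Q)/(-5 + Q) (r(Q) = (Q² + ((Q - 1)/(Q - 5))*Q) + 6 = (Q² + ((-1 + Q)/(-5 + Q))*Q) + 6 = (Q² + Q*(-1 + Q)/(-5 + Q)) + 6 = 6 + Q² + Q*(-1 + Q)/(-5 + Q))
M(U) = 0 (M(U) = 0*(-4) = 0)
M(r(4))*O = 0*40 = 0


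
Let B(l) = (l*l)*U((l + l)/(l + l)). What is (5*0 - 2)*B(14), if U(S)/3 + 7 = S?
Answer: 7056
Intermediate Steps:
U(S) = -21 + 3*S
B(l) = -18*l**2 (B(l) = (l*l)*(-21 + 3*((l + l)/(l + l))) = l**2*(-21 + 3*((2*l)/((2*l)))) = l**2*(-21 + 3*((2*l)*(1/(2*l)))) = l**2*(-21 + 3*1) = l**2*(-21 + 3) = l**2*(-18) = -18*l**2)
(5*0 - 2)*B(14) = (5*0 - 2)*(-18*14**2) = (0 - 2)*(-18*196) = -2*(-3528) = 7056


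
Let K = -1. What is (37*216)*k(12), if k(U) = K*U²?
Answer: -1150848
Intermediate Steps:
k(U) = -U²
(37*216)*k(12) = (37*216)*(-1*12²) = 7992*(-1*144) = 7992*(-144) = -1150848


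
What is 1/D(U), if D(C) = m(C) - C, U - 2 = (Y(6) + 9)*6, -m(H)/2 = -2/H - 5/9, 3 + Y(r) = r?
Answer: -333/24254 ≈ -0.013730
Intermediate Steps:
Y(r) = -3 + r
m(H) = 10/9 + 4/H (m(H) = -2*(-2/H - 5/9) = -2*(-5/9 - 2/H) = 10/9 + 4/H)
U = 74 (U = 2 + ((-3 + 6) + 9)*6 = 2 + (3 + 9)*6 = 2 + 12*6 = 2 + 72 = 74)
D(C) = 10/9 - C + 4/C (D(C) = (10/9 + 4/C) - C = 10/9 - C + 4/C)
1/D(U) = 1/(10/9 - 1*74 + 4/74) = 1/(10/9 - 74 + 4*(1/74)) = 1/(10/9 - 74 + 2/37) = 1/(-24254/333) = -333/24254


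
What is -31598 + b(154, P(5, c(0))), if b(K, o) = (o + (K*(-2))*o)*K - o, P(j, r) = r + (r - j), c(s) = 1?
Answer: 110239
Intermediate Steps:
P(j, r) = -j + 2*r
b(K, o) = -o + K*(o - 2*K*o) (b(K, o) = (o + (-2*K)*o)*K - o = (o - 2*K*o)*K - o = K*(o - 2*K*o) - o = -o + K*(o - 2*K*o))
-31598 + b(154, P(5, c(0))) = -31598 + (-1*5 + 2*1)*(-1 + 154 - 2*154²) = -31598 + (-5 + 2)*(-1 + 154 - 2*23716) = -31598 - 3*(-1 + 154 - 47432) = -31598 - 3*(-47279) = -31598 + 141837 = 110239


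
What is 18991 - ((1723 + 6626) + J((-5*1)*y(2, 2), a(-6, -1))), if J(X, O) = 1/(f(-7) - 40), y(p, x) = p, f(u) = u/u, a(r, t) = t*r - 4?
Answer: 415039/39 ≈ 10642.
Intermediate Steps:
a(r, t) = -4 + r*t (a(r, t) = r*t - 4 = -4 + r*t)
f(u) = 1
J(X, O) = -1/39 (J(X, O) = 1/(1 - 40) = 1/(-39) = -1/39)
18991 - ((1723 + 6626) + J((-5*1)*y(2, 2), a(-6, -1))) = 18991 - ((1723 + 6626) - 1/39) = 18991 - (8349 - 1/39) = 18991 - 1*325610/39 = 18991 - 325610/39 = 415039/39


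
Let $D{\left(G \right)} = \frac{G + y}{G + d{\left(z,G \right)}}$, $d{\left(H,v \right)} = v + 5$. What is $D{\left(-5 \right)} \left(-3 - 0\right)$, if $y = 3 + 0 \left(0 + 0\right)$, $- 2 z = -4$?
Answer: $- \frac{6}{5} \approx -1.2$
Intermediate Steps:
$z = 2$ ($z = \left(- \frac{1}{2}\right) \left(-4\right) = 2$)
$d{\left(H,v \right)} = 5 + v$
$y = 3$ ($y = 3 + 0 \cdot 0 = 3 + 0 = 3$)
$D{\left(G \right)} = \frac{3 + G}{5 + 2 G}$ ($D{\left(G \right)} = \frac{G + 3}{G + \left(5 + G\right)} = \frac{3 + G}{5 + 2 G}$)
$D{\left(-5 \right)} \left(-3 - 0\right) = \frac{3 - 5}{5 + 2 \left(-5\right)} \left(-3 - 0\right) = \frac{1}{5 - 10} \left(-2\right) \left(-3 + \left(-1 + 1\right)\right) = \frac{1}{-5} \left(-2\right) \left(-3 + 0\right) = \left(- \frac{1}{5}\right) \left(-2\right) \left(-3\right) = \frac{2}{5} \left(-3\right) = - \frac{6}{5}$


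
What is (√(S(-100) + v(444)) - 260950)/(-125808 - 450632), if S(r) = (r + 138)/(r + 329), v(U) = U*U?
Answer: 26095/57644 - √10338017678/132004760 ≈ 0.45192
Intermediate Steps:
v(U) = U²
S(r) = (138 + r)/(329 + r)
(√(S(-100) + v(444)) - 260950)/(-125808 - 450632) = (√((138 - 100)/(329 - 100) + 444²) - 260950)/(-125808 - 450632) = (√(38/229 + 197136) - 260950)/(-576440) = (√((1/229)*38 + 197136) - 260950)*(-1/576440) = (√(38/229 + 197136) - 260950)*(-1/576440) = (√(45144182/229) - 260950)*(-1/576440) = (√10338017678/229 - 260950)*(-1/576440) = (-260950 + √10338017678/229)*(-1/576440) = 26095/57644 - √10338017678/132004760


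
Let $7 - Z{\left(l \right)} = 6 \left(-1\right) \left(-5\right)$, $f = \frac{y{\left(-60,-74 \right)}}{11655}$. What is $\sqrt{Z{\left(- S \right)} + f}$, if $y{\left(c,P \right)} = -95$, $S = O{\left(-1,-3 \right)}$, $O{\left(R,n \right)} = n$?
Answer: $\frac{8 i \sqrt{217042}}{777} \approx 4.7967 i$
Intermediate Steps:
$S = -3$
$f = - \frac{19}{2331}$ ($f = - \frac{95}{11655} = \left(-95\right) \frac{1}{11655} = - \frac{19}{2331} \approx -0.008151$)
$Z{\left(l \right)} = -23$ ($Z{\left(l \right)} = 7 - 6 \left(-1\right) \left(-5\right) = 7 - \left(-6\right) \left(-5\right) = 7 - 30 = -23$)
$\sqrt{Z{\left(- S \right)} + f} = \sqrt{-23 - \frac{19}{2331}} = \sqrt{- \frac{53632}{2331}} = \frac{8 i \sqrt{217042}}{777}$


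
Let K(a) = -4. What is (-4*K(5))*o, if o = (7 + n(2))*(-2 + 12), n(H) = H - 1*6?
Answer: 480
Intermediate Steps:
n(H) = -6 + H (n(H) = H - 6 = -6 + H)
o = 30 (o = (7 + (-6 + 2))*(-2 + 12) = (7 - 4)*10 = 3*10 = 30)
(-4*K(5))*o = -4*(-4)*30 = 16*30 = 480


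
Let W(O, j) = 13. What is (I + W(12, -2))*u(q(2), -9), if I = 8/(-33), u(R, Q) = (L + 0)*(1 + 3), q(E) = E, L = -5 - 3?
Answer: -13472/33 ≈ -408.24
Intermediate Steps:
L = -8
u(R, Q) = -32 (u(R, Q) = (-8 + 0)*(1 + 3) = -8*4 = -32)
I = -8/33 (I = 8*(-1/33) = -8/33 ≈ -0.24242)
(I + W(12, -2))*u(q(2), -9) = (-8/33 + 13)*(-32) = (421/33)*(-32) = -13472/33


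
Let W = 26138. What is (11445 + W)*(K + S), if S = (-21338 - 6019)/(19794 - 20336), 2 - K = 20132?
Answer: -409019660049/542 ≈ -7.5465e+8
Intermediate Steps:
K = -20130 (K = 2 - 1*20132 = 2 - 20132 = -20130)
S = 27357/542 (S = -27357/(-542) = -27357*(-1/542) = 27357/542 ≈ 50.474)
(11445 + W)*(K + S) = (11445 + 26138)*(-20130 + 27357/542) = 37583*(-10883103/542) = -409019660049/542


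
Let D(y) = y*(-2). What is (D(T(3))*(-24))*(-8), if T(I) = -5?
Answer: 1920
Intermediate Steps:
D(y) = -2*y
(D(T(3))*(-24))*(-8) = (-2*(-5)*(-24))*(-8) = (10*(-24))*(-8) = -240*(-8) = 1920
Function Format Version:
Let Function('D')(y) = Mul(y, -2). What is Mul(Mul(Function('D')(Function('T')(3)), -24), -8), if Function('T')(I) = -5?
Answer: 1920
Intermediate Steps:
Function('D')(y) = Mul(-2, y)
Mul(Mul(Function('D')(Function('T')(3)), -24), -8) = Mul(Mul(Mul(-2, -5), -24), -8) = Mul(Mul(10, -24), -8) = Mul(-240, -8) = 1920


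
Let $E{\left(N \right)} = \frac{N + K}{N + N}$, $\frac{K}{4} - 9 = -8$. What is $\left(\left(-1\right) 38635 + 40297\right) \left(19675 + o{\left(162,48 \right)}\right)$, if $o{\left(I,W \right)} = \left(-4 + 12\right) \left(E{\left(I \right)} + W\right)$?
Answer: $\frac{900311494}{27} \approx 3.3345 \cdot 10^{7}$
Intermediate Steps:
$K = 4$ ($K = 36 + 4 \left(-8\right) = 36 - 32 = 4$)
$E{\left(N \right)} = \frac{4 + N}{2 N}$ ($E{\left(N \right)} = \frac{N + 4}{N + N} = \frac{4 + N}{2 N}$)
$o{\left(I,W \right)} = 8 W + \frac{4 \left(4 + I\right)}{I}$ ($o{\left(I,W \right)} = \left(-4 + 12\right) \left(\frac{4 + I}{2 I} + W\right) = 8 \left(W + \frac{4 + I}{2 I}\right) = 8 W + \frac{4 \left(4 + I\right)}{I}$)
$\left(\left(-1\right) 38635 + 40297\right) \left(19675 + o{\left(162,48 \right)}\right) = \left(\left(-1\right) 38635 + 40297\right) \left(19675 + \left(4 + 8 \cdot 48 + \frac{16}{162}\right)\right) = \left(-38635 + 40297\right) \left(19675 + \left(4 + 384 + 16 \cdot \frac{1}{162}\right)\right) = 1662 \left(19675 + \left(4 + 384 + \frac{8}{81}\right)\right) = 1662 \left(19675 + \frac{31436}{81}\right) = 1662 \cdot \frac{1625111}{81} = \frac{900311494}{27}$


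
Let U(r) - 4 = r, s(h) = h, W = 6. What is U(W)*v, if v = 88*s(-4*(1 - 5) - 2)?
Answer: 12320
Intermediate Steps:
U(r) = 4 + r
v = 1232 (v = 88*(-4*(1 - 5) - 2) = 88*(-4*(-4) - 2) = 88*(16 - 2) = 88*14 = 1232)
U(W)*v = (4 + 6)*1232 = 10*1232 = 12320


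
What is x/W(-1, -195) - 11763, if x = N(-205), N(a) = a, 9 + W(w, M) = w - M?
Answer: -435272/37 ≈ -11764.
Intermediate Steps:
W(w, M) = -9 + w - M (W(w, M) = -9 + (w - M) = -9 + w - M)
x = -205
x/W(-1, -195) - 11763 = -205/(-9 - 1 - 1*(-195)) - 11763 = -205/(-9 - 1 + 195) - 11763 = -205/185 - 11763 = -205*1/185 - 11763 = -41/37 - 11763 = -435272/37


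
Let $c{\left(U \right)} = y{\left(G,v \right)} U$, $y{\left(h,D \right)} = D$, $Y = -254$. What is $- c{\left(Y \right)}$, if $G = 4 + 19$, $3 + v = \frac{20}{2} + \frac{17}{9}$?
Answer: $\frac{20320}{9} \approx 2257.8$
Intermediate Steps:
$v = \frac{80}{9}$ ($v = -3 + \left(\frac{20}{2} + \frac{17}{9}\right) = -3 + \left(20 \cdot \frac{1}{2} + 17 \cdot \frac{1}{9}\right) = -3 + \left(10 + \frac{17}{9}\right) = -3 + \frac{107}{9} = \frac{80}{9} \approx 8.8889$)
$G = 23$
$c{\left(U \right)} = \frac{80 U}{9}$
$- c{\left(Y \right)} = - \frac{80 \left(-254\right)}{9} = \left(-1\right) \left(- \frac{20320}{9}\right) = \frac{20320}{9}$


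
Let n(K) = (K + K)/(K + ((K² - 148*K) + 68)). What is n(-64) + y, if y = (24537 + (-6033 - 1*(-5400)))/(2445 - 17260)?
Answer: -81580352/50267295 ≈ -1.6229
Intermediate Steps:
y = -23904/14815 (y = (24537 + (-6033 + 5400))/(-14815) = (24537 - 633)*(-1/14815) = 23904*(-1/14815) = -23904/14815 ≈ -1.6135)
n(K) = 2*K/(68 + K² - 147*K) (n(K) = (2*K)/(K + (68 + K² - 148*K)) = (2*K)/(68 + K² - 147*K) = 2*K/(68 + K² - 147*K))
n(-64) + y = 2*(-64)/(68 + (-64)² - 147*(-64)) - 23904/14815 = 2*(-64)/(68 + 4096 + 9408) - 23904/14815 = 2*(-64)/13572 - 23904/14815 = 2*(-64)*(1/13572) - 23904/14815 = -32/3393 - 23904/14815 = -81580352/50267295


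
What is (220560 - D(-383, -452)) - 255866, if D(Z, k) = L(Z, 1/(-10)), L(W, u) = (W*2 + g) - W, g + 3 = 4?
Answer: -34924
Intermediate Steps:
g = 1 (g = -3 + 4 = 1)
L(W, u) = 1 + W (L(W, u) = (W*2 + 1) - W = (2*W + 1) - W = (1 + 2*W) - W = 1 + W)
D(Z, k) = 1 + Z
(220560 - D(-383, -452)) - 255866 = (220560 - (1 - 383)) - 255866 = (220560 - 1*(-382)) - 255866 = (220560 + 382) - 255866 = 220942 - 255866 = -34924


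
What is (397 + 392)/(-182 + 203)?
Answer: 263/7 ≈ 37.571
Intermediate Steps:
(397 + 392)/(-182 + 203) = 789/21 = 789*(1/21) = 263/7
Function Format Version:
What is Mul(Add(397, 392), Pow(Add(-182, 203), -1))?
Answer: Rational(263, 7) ≈ 37.571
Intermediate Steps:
Mul(Add(397, 392), Pow(Add(-182, 203), -1)) = Mul(789, Pow(21, -1)) = Mul(789, Rational(1, 21)) = Rational(263, 7)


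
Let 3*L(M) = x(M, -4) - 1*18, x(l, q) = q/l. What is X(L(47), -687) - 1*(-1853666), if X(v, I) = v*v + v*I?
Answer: 36935793196/19881 ≈ 1.8578e+6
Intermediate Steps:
L(M) = -6 - 4/(3*M) (L(M) = (-4/M - 1*18)/3 = (-4/M - 18)/3 = (-18 - 4/M)/3 = -6 - 4/(3*M))
X(v, I) = v² + I*v
X(L(47), -687) - 1*(-1853666) = (-6 - 4/3/47)*(-687 + (-6 - 4/3/47)) - 1*(-1853666) = (-6 - 4/3*1/47)*(-687 + (-6 - 4/3*1/47)) + 1853666 = (-6 - 4/141)*(-687 + (-6 - 4/141)) + 1853666 = -850*(-687 - 850/141)/141 + 1853666 = -850/141*(-97717/141) + 1853666 = 83059450/19881 + 1853666 = 36935793196/19881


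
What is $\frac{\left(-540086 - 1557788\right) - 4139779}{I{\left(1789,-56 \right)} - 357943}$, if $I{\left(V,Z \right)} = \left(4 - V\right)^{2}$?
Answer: $- \frac{6237653}{2828282} \approx -2.2055$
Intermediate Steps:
$\frac{\left(-540086 - 1557788\right) - 4139779}{I{\left(1789,-56 \right)} - 357943} = \frac{\left(-540086 - 1557788\right) - 4139779}{\left(-4 + 1789\right)^{2} - 357943} = \frac{-2097874 - 4139779}{1785^{2} - 357943} = - \frac{6237653}{3186225 - 357943} = - \frac{6237653}{2828282}$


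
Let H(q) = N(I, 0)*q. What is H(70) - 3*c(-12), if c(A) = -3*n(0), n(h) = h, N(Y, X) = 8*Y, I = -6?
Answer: -3360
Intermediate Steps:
c(A) = 0 (c(A) = -3*0 = 0)
H(q) = -48*q (H(q) = (8*(-6))*q = -48*q)
H(70) - 3*c(-12) = -48*70 - 3*0 = -3360 + 0 = -3360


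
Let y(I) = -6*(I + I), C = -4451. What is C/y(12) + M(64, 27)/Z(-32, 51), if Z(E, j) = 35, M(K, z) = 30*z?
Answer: 54485/1008 ≈ 54.053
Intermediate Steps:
y(I) = -12*I
C/y(12) + M(64, 27)/Z(-32, 51) = -4451/((-12*12)) + (30*27)/35 = -4451/(-144) + 810*(1/35) = -4451*(-1/144) + 162/7 = 4451/144 + 162/7 = 54485/1008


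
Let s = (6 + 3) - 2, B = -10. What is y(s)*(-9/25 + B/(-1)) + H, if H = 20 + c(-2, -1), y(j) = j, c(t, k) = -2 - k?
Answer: 2162/25 ≈ 86.480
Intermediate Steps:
s = 7 (s = 9 - 2 = 7)
H = 19 (H = 20 + (-2 - 1*(-1)) = 20 + (-2 + 1) = 20 - 1 = 19)
y(s)*(-9/25 + B/(-1)) + H = 7*(-9/25 - 10/(-1)) + 19 = 7*(-9*1/25 - 10*(-1)) + 19 = 7*(-9/25 + 10) + 19 = 7*(241/25) + 19 = 1687/25 + 19 = 2162/25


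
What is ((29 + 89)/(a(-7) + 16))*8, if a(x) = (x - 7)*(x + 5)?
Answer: 236/11 ≈ 21.455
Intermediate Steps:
a(x) = (-7 + x)*(5 + x)
((29 + 89)/(a(-7) + 16))*8 = ((29 + 89)/((-35 + (-7)² - 2*(-7)) + 16))*8 = (118/((-35 + 49 + 14) + 16))*8 = (118/(28 + 16))*8 = (118/44)*8 = (118*(1/44))*8 = (59/22)*8 = 236/11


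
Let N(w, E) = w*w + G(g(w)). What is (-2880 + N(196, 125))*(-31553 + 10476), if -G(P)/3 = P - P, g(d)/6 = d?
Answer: -748992272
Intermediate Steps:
g(d) = 6*d
G(P) = 0 (G(P) = -3*(P - P) = -3*0 = 0)
N(w, E) = w² (N(w, E) = w*w + 0 = w² + 0 = w²)
(-2880 + N(196, 125))*(-31553 + 10476) = (-2880 + 196²)*(-31553 + 10476) = (-2880 + 38416)*(-21077) = 35536*(-21077) = -748992272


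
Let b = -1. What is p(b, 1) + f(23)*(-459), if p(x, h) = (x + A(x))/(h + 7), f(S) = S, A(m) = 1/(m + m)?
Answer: -168915/16 ≈ -10557.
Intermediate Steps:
A(m) = 1/(2*m)
p(x, h) = (x + 1/(2*x))/(7 + h) (p(x, h) = (x + 1/(2*x))/(h + 7) = (x + 1/(2*x))/(7 + h))
p(b, 1) + f(23)*(-459) = (1/2 + (-1)**2)/((-1)*(7 + 1)) + 23*(-459) = -1*(1/2 + 1)/8 - 10557 = -1*1/8*3/2 - 10557 = -3/16 - 10557 = -168915/16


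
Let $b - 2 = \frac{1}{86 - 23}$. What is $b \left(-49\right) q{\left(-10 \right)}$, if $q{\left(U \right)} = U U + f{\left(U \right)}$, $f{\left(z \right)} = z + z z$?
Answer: $- \frac{168910}{9} \approx -18768.0$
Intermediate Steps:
$f{\left(z \right)} = z + z^{2}$
$b = \frac{127}{63}$ ($b = 2 + \frac{1}{86 - 23} = 2 + \frac{1}{63} = \frac{127}{63} \approx 2.0159$)
$q{\left(U \right)} = U^{2} + U \left(1 + U\right)$ ($q{\left(U \right)} = U U + U \left(1 + U\right) = U^{2} + U \left(1 + U\right)$)
$b \left(-49\right) q{\left(-10 \right)} = \frac{127}{63} \left(-49\right) \left(- 10 \left(1 + 2 \left(-10\right)\right)\right) = - \frac{889 \left(- 10 \left(1 - 20\right)\right)}{9} = - \frac{889 \left(\left(-10\right) \left(-19\right)\right)}{9} = \left(- \frac{889}{9}\right) 190 = - \frac{168910}{9}$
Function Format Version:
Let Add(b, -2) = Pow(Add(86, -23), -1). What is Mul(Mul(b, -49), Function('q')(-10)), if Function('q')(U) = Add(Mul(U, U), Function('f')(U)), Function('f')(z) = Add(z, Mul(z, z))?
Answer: Rational(-168910, 9) ≈ -18768.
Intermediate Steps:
Function('f')(z) = Add(z, Pow(z, 2))
b = Rational(127, 63) (b = Add(2, Pow(Add(86, -23), -1)) = Add(2, Pow(63, -1)) = Add(2, Rational(1, 63)) = Rational(127, 63) ≈ 2.0159)
Function('q')(U) = Add(Pow(U, 2), Mul(U, Add(1, U))) (Function('q')(U) = Add(Mul(U, U), Mul(U, Add(1, U))) = Add(Pow(U, 2), Mul(U, Add(1, U))))
Mul(Mul(b, -49), Function('q')(-10)) = Mul(Mul(Rational(127, 63), -49), Mul(-10, Add(1, Mul(2, -10)))) = Mul(Rational(-889, 9), Mul(-10, Add(1, -20))) = Mul(Rational(-889, 9), Mul(-10, -19)) = Mul(Rational(-889, 9), 190) = Rational(-168910, 9)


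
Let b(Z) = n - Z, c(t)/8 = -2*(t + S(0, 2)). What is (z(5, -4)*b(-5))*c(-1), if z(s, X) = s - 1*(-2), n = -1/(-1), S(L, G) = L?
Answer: 672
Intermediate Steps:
n = 1 (n = -1*(-1) = 1)
c(t) = -16*t (c(t) = 8*(-2*(t + 0)) = 8*(-2*t) = -16*t)
b(Z) = 1 - Z
z(s, X) = 2 + s (z(s, X) = s + 2 = 2 + s)
(z(5, -4)*b(-5))*c(-1) = ((2 + 5)*(1 - 1*(-5)))*(-16*(-1)) = (7*(1 + 5))*16 = (7*6)*16 = 42*16 = 672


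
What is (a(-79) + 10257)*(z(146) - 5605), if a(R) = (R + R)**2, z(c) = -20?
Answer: -198118125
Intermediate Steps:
a(R) = 4*R**2 (a(R) = (2*R)**2 = 4*R**2)
(a(-79) + 10257)*(z(146) - 5605) = (4*(-79)**2 + 10257)*(-20 - 5605) = (4*6241 + 10257)*(-5625) = (24964 + 10257)*(-5625) = 35221*(-5625) = -198118125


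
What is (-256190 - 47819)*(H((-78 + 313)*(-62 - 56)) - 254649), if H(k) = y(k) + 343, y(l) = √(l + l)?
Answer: 77311312754 - 608018*I*√13865 ≈ 7.7311e+10 - 7.1594e+7*I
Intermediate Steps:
y(l) = √2*√l (y(l) = √(2*l) = √2*√l)
H(k) = 343 + √2*√k (H(k) = √2*√k + 343 = 343 + √2*√k)
(-256190 - 47819)*(H((-78 + 313)*(-62 - 56)) - 254649) = (-256190 - 47819)*((343 + √2*√((-78 + 313)*(-62 - 56))) - 254649) = -304009*((343 + √2*√(235*(-118))) - 254649) = -304009*((343 + √2*√(-27730)) - 254649) = -304009*((343 + √2*(I*√27730)) - 254649) = -304009*((343 + 2*I*√13865) - 254649) = -304009*(-254306 + 2*I*√13865) = 77311312754 - 608018*I*√13865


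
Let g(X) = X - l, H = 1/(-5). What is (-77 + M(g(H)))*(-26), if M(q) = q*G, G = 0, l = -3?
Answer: 2002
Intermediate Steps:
H = -1/5 ≈ -0.20000
g(X) = 3 + X (g(X) = X - 1*(-3) = X + 3 = 3 + X)
M(q) = 0 (M(q) = q*0 = 0)
(-77 + M(g(H)))*(-26) = (-77 + 0)*(-26) = -77*(-26) = 2002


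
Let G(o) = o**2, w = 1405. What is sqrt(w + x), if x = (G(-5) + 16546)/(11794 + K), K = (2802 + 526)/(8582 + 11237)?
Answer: sqrt(76843740309936729866)/233748614 ≈ 37.502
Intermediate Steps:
K = 3328/19819 ≈ 0.16792
x = 328420649/233748614 (x = ((-5)**2 + 16546)/(11794 + 3328/19819) = (25 + 16546)/(233748614/19819) = 16571*(19819/233748614) = 328420649/233748614 ≈ 1.4050)
sqrt(w + x) = sqrt(1405 + 328420649/233748614) = sqrt(328745223319/233748614) = sqrt(76843740309936729866)/233748614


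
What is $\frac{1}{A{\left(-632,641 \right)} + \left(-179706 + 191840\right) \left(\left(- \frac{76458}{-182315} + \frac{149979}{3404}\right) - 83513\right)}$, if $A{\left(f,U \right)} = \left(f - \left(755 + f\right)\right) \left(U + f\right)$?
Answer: $- \frac{310300130}{314276262713701871} \approx -9.8735 \cdot 10^{-10}$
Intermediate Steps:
$A{\left(f,U \right)} = - 755 U - 755 f$ ($A{\left(f,U \right)} = - 755 \left(U + f\right) = - 755 U - 755 f$)
$\frac{1}{A{\left(-632,641 \right)} + \left(-179706 + 191840\right) \left(\left(- \frac{76458}{-182315} + \frac{149979}{3404}\right) - 83513\right)} = \frac{1}{\left(\left(-755\right) 641 - -477160\right) + \left(-179706 + 191840\right) \left(\left(- \frac{76458}{-182315} + \frac{149979}{3404}\right) - 83513\right)} = \frac{1}{\left(-483955 + 477160\right) + 12134 \left(\left(\left(-76458\right) \left(- \frac{1}{182315}\right) + 149979 \cdot \frac{1}{3404}\right) - 83513\right)} = \frac{1}{-6795 + 12134 \left(\left(\frac{76458}{182315} + \frac{149979}{3404}\right) - 83513\right)} = \frac{1}{-6795 + 12134 \left(\frac{27603684417}{620600260} - 83513\right)} = \frac{1}{-6795 + 12134 \left(- \frac{51800585828963}{620600260}\right)} = \frac{1}{-6795 - \frac{314274154224318521}{310300130}} = \frac{1}{- \frac{314276262713701871}{310300130}} = - \frac{310300130}{314276262713701871}$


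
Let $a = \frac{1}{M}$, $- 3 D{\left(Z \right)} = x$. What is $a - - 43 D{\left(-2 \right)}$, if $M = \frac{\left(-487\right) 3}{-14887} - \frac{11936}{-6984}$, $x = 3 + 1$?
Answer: $- \frac{4000750351}{70460571} \approx -56.78$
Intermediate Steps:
$x = 4$
$D{\left(Z \right)} = - \frac{4}{3}$ ($D{\left(Z \right)} = \left(- \frac{1}{3}\right) 4 = - \frac{4}{3}$)
$M = \frac{23486857}{12996351}$ ($M = \left(-1461\right) \left(- \frac{1}{14887}\right) - - \frac{1492}{873} = \frac{1461}{14887} + \frac{1492}{873} = \frac{23486857}{12996351} \approx 1.8072$)
$a = \frac{12996351}{23486857}$ ($a = \frac{1}{\frac{23486857}{12996351}} = \frac{12996351}{23486857} \approx 0.55335$)
$a - - 43 D{\left(-2 \right)} = \frac{12996351}{23486857} - \left(-43\right) \left(- \frac{4}{3}\right) = \frac{12996351}{23486857} - \frac{172}{3} = - \frac{4000750351}{70460571}$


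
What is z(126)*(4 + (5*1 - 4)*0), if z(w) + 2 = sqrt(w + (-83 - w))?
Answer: -8 + 4*I*sqrt(83) ≈ -8.0 + 36.442*I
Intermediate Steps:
z(w) = -2 + I*sqrt(83) (z(w) = -2 + sqrt(w + (-83 - w)) = -2 + sqrt(-83) = -2 + I*sqrt(83))
z(126)*(4 + (5*1 - 4)*0) = (-2 + I*sqrt(83))*(4 + (5*1 - 4)*0) = (-2 + I*sqrt(83))*(4 + (5 - 4)*0) = (-2 + I*sqrt(83))*(4 + 1*0) = (-2 + I*sqrt(83))*(4 + 0) = (-2 + I*sqrt(83))*4 = -8 + 4*I*sqrt(83)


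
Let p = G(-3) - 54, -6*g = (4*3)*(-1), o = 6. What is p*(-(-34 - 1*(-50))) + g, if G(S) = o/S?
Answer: 898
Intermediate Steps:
G(S) = 6/S
g = 2 (g = -4*3*(-1)/6 = -2*(-1) = -⅙*(-12) = 2)
p = -56 (p = 6/(-3) - 54 = 6*(-⅓) - 54 = -2 - 54 = -56)
p*(-(-34 - 1*(-50))) + g = -(-56)*(-34 - 1*(-50)) + 2 = -(-56)*(-34 + 50) + 2 = -(-56)*16 + 2 = -56*(-16) + 2 = 896 + 2 = 898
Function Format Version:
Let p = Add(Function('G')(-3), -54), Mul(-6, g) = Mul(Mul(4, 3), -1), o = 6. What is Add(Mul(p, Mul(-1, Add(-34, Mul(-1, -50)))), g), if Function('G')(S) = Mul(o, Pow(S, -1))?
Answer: 898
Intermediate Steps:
Function('G')(S) = Mul(6, Pow(S, -1))
g = 2 (g = Mul(Rational(-1, 6), Mul(Mul(4, 3), -1)) = Mul(Rational(-1, 6), Mul(12, -1)) = Mul(Rational(-1, 6), -12) = 2)
p = -56 (p = Add(Mul(6, Pow(-3, -1)), -54) = Add(Mul(6, Rational(-1, 3)), -54) = Add(-2, -54) = -56)
Add(Mul(p, Mul(-1, Add(-34, Mul(-1, -50)))), g) = Add(Mul(-56, Mul(-1, Add(-34, Mul(-1, -50)))), 2) = Add(Mul(-56, Mul(-1, Add(-34, 50))), 2) = Add(Mul(-56, Mul(-1, 16)), 2) = Add(Mul(-56, -16), 2) = Add(896, 2) = 898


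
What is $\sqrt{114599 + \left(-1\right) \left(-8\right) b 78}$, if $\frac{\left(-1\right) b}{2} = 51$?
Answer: $\sqrt{50951} \approx 225.72$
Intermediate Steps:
$b = -102$ ($b = \left(-2\right) 51 = -102$)
$\sqrt{114599 + \left(-1\right) \left(-8\right) b 78} = \sqrt{114599 + \left(-1\right) \left(-8\right) \left(-102\right) 78} = \sqrt{114599 + 8 \left(-102\right) 78} = \sqrt{114599 - 63648} = \sqrt{50951}$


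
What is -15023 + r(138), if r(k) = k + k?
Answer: -14747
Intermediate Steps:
r(k) = 2*k
-15023 + r(138) = -15023 + 2*138 = -15023 + 276 = -14747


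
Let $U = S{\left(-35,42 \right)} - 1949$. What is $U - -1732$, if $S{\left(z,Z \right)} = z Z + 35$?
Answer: $-1652$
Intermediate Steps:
$S{\left(z,Z \right)} = 35 + Z z$ ($S{\left(z,Z \right)} = Z z + 35 = 35 + Z z$)
$U = -3384$ ($U = \left(35 + 42 \left(-35\right)\right) - 1949 = \left(35 - 1470\right) - 1949 = -1435 - 1949 = -3384$)
$U - -1732 = -3384 - -1732 = -3384 + 1732 = -1652$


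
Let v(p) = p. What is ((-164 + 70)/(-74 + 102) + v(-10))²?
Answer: 34969/196 ≈ 178.41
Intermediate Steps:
((-164 + 70)/(-74 + 102) + v(-10))² = ((-164 + 70)/(-74 + 102) - 10)² = (-94/28 - 10)² = (-94*1/28 - 10)² = (-47/14 - 10)² = (-187/14)² = 34969/196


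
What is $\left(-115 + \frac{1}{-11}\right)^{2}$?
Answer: $\frac{1602756}{121} \approx 13246.0$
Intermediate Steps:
$\left(-115 + \frac{1}{-11}\right)^{2} = \left(-115 - \frac{1}{11}\right)^{2} = \left(- \frac{1266}{11}\right)^{2} = \frac{1602756}{121}$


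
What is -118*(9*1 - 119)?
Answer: 12980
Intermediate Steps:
-118*(9*1 - 119) = -118*(9 - 119) = -118*(-110) = 12980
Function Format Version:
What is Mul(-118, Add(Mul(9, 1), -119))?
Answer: 12980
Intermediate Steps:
Mul(-118, Add(Mul(9, 1), -119)) = Mul(-118, Add(9, -119)) = Mul(-118, -110) = 12980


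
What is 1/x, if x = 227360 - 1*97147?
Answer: 1/130213 ≈ 7.6797e-6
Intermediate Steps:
x = 130213 (x = 227360 - 97147 = 130213)
1/x = 1/130213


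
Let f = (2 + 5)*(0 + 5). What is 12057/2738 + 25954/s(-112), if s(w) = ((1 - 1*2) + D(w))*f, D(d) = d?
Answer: -23376617/10828790 ≈ -2.1587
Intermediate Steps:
f = 35 (f = 7*5 = 35)
s(w) = -35 + 35*w (s(w) = ((1 - 1*2) + w)*35 = ((1 - 2) + w)*35 = (-1 + w)*35 = -35 + 35*w)
12057/2738 + 25954/s(-112) = 12057/2738 + 25954/(-35 + 35*(-112)) = 12057*(1/2738) + 25954/(-35 - 3920) = 12057/2738 + 25954/(-3955) = 12057/2738 + 25954*(-1/3955) = 12057/2738 - 25954/3955 = -23376617/10828790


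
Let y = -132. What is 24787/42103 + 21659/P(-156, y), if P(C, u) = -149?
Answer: -908215614/6273347 ≈ -144.77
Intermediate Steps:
24787/42103 + 21659/P(-156, y) = 24787/42103 + 21659/(-149) = 24787*(1/42103) + 21659*(-1/149) = 24787/42103 - 21659/149 = -908215614/6273347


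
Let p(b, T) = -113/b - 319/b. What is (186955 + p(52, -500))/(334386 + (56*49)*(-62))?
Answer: 2430307/2135354 ≈ 1.1381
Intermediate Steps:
p(b, T) = -432/b
(186955 + p(52, -500))/(334386 + (56*49)*(-62)) = (186955 - 432/52)/(334386 + (56*49)*(-62)) = (186955 - 432*1/52)/(334386 + 2744*(-62)) = (186955 - 108/13)/(334386 - 170128) = (2430307/13)/164258 = (2430307/13)*(1/164258) = 2430307/2135354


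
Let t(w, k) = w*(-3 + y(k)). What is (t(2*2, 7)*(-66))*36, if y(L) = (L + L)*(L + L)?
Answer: -1834272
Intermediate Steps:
y(L) = 4*L**2 (y(L) = (2*L)*(2*L) = 4*L**2)
t(w, k) = w*(-3 + 4*k**2)
(t(2*2, 7)*(-66))*36 = (((2*2)*(-3 + 4*7**2))*(-66))*36 = ((4*(-3 + 4*49))*(-66))*36 = ((4*(-3 + 196))*(-66))*36 = ((4*193)*(-66))*36 = (772*(-66))*36 = -50952*36 = -1834272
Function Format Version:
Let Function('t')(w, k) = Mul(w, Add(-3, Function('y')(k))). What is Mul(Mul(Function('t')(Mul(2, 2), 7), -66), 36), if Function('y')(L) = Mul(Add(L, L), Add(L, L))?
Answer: -1834272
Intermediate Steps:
Function('y')(L) = Mul(4, Pow(L, 2)) (Function('y')(L) = Mul(Mul(2, L), Mul(2, L)) = Mul(4, Pow(L, 2)))
Function('t')(w, k) = Mul(w, Add(-3, Mul(4, Pow(k, 2))))
Mul(Mul(Function('t')(Mul(2, 2), 7), -66), 36) = Mul(Mul(Mul(Mul(2, 2), Add(-3, Mul(4, Pow(7, 2)))), -66), 36) = Mul(Mul(Mul(4, Add(-3, Mul(4, 49))), -66), 36) = Mul(Mul(Mul(4, Add(-3, 196)), -66), 36) = Mul(Mul(Mul(4, 193), -66), 36) = Mul(Mul(772, -66), 36) = Mul(-50952, 36) = -1834272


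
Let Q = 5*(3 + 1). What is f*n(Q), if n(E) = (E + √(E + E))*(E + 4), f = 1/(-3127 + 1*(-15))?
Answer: -240/1571 - 24*√10/1571 ≈ -0.20108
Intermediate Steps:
f = -1/3142 (f = 1/(-3127 - 15) = 1/(-3142) = -1/3142 ≈ -0.00031827)
Q = 20 (Q = 5*4 = 20)
n(E) = (4 + E)*(E + √2*√E) (n(E) = (E + √(2*E))*(4 + E) = (E + √2*√E)*(4 + E) = (4 + E)*(E + √2*√E))
f*n(Q) = -(20² + 4*20 + √2*20^(3/2) + 4*√2*√20)/3142 = -(400 + 80 + √2*(40*√5) + 4*√2*(2*√5))/3142 = -(400 + 80 + 40*√10 + 8*√10)/3142 = -(480 + 48*√10)/3142 = -240/1571 - 24*√10/1571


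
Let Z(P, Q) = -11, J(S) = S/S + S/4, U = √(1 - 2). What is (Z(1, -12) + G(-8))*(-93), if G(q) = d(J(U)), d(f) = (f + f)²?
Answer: 2697/4 - 186*I ≈ 674.25 - 186.0*I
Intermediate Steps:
U = I (U = √(-1) = I ≈ 1.0*I)
J(S) = 1 + S/4 (J(S) = 1 + S*(¼) = 1 + S/4)
d(f) = 4*f² (d(f) = (2*f)² = 4*f²)
G(q) = 4*(1 + I/4)²
(Z(1, -12) + G(-8))*(-93) = (-11 + (4 + I)²/4)*(-93) = 1023 - 93*(4 + I)²/4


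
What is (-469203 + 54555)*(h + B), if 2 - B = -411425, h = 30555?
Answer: -183266952336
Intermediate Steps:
B = 411427 (B = 2 - 1*(-411425) = 2 + 411425 = 411427)
(-469203 + 54555)*(h + B) = (-469203 + 54555)*(30555 + 411427) = -414648*441982 = -183266952336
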